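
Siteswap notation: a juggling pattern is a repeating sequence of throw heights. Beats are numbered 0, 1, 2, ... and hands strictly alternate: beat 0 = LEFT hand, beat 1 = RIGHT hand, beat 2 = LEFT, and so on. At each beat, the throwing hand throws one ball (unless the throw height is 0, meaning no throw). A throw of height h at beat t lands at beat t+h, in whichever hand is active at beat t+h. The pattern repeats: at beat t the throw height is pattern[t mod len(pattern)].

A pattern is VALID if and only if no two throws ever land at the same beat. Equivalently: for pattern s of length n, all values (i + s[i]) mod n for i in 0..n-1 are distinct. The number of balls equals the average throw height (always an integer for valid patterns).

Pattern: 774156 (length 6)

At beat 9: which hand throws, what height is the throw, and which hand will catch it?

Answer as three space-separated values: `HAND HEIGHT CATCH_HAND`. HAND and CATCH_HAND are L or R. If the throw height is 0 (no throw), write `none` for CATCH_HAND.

Answer: R 1 L

Derivation:
Beat 9: 9 mod 2 = 1, so hand = R
Throw height = pattern[9 mod 6] = pattern[3] = 1
Lands at beat 9+1=10, 10 mod 2 = 0, so catch hand = L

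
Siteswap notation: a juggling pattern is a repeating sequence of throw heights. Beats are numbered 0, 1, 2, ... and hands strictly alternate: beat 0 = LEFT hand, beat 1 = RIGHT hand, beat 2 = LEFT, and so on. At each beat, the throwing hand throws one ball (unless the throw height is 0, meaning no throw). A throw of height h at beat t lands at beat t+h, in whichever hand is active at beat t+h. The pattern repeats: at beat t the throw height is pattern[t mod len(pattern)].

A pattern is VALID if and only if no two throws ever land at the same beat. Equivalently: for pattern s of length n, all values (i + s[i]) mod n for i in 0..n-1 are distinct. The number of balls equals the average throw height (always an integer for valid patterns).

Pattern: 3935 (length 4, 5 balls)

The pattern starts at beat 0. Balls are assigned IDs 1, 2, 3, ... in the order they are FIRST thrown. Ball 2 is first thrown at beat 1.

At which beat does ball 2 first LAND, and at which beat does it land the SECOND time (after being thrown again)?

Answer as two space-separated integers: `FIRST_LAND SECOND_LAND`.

Answer: 10 13

Derivation:
Beat 0 (L): throw ball1 h=3 -> lands@3:R; in-air after throw: [b1@3:R]
Beat 1 (R): throw ball2 h=9 -> lands@10:L; in-air after throw: [b1@3:R b2@10:L]
Beat 2 (L): throw ball3 h=3 -> lands@5:R; in-air after throw: [b1@3:R b3@5:R b2@10:L]
Beat 3 (R): throw ball1 h=5 -> lands@8:L; in-air after throw: [b3@5:R b1@8:L b2@10:L]
Beat 4 (L): throw ball4 h=3 -> lands@7:R; in-air after throw: [b3@5:R b4@7:R b1@8:L b2@10:L]
Beat 5 (R): throw ball3 h=9 -> lands@14:L; in-air after throw: [b4@7:R b1@8:L b2@10:L b3@14:L]
Beat 6 (L): throw ball5 h=3 -> lands@9:R; in-air after throw: [b4@7:R b1@8:L b5@9:R b2@10:L b3@14:L]
Beat 7 (R): throw ball4 h=5 -> lands@12:L; in-air after throw: [b1@8:L b5@9:R b2@10:L b4@12:L b3@14:L]
Beat 8 (L): throw ball1 h=3 -> lands@11:R; in-air after throw: [b5@9:R b2@10:L b1@11:R b4@12:L b3@14:L]
Beat 9 (R): throw ball5 h=9 -> lands@18:L; in-air after throw: [b2@10:L b1@11:R b4@12:L b3@14:L b5@18:L]
Beat 10 (L): throw ball2 h=3 -> lands@13:R; in-air after throw: [b1@11:R b4@12:L b2@13:R b3@14:L b5@18:L]
Beat 11 (R): throw ball1 h=5 -> lands@16:L; in-air after throw: [b4@12:L b2@13:R b3@14:L b1@16:L b5@18:L]
Beat 12 (L): throw ball4 h=3 -> lands@15:R; in-air after throw: [b2@13:R b3@14:L b4@15:R b1@16:L b5@18:L]
Beat 13 (R): throw ball2 h=9 -> lands@22:L; in-air after throw: [b3@14:L b4@15:R b1@16:L b5@18:L b2@22:L]
Ball 2: thrown@1 h=9 -> first land @10; rethrown@10 h=3 -> second land @13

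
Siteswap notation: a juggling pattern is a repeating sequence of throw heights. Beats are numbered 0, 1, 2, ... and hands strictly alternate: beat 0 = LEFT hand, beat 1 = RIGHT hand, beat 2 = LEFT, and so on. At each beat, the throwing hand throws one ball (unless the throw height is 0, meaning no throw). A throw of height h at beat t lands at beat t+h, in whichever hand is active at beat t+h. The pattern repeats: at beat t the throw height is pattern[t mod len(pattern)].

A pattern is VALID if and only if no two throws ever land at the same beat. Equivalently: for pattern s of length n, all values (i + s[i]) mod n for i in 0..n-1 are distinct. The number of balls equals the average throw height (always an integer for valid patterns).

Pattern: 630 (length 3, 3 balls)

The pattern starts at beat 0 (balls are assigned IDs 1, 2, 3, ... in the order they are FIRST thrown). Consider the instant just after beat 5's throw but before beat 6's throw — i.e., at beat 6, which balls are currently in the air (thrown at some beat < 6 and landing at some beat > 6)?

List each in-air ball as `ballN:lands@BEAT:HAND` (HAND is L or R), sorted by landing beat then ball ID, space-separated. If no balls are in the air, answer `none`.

Answer: ball2:lands@7:R ball3:lands@9:R

Derivation:
Beat 0 (L): throw ball1 h=6 -> lands@6:L; in-air after throw: [b1@6:L]
Beat 1 (R): throw ball2 h=3 -> lands@4:L; in-air after throw: [b2@4:L b1@6:L]
Beat 3 (R): throw ball3 h=6 -> lands@9:R; in-air after throw: [b2@4:L b1@6:L b3@9:R]
Beat 4 (L): throw ball2 h=3 -> lands@7:R; in-air after throw: [b1@6:L b2@7:R b3@9:R]
Beat 6 (L): throw ball1 h=6 -> lands@12:L; in-air after throw: [b2@7:R b3@9:R b1@12:L]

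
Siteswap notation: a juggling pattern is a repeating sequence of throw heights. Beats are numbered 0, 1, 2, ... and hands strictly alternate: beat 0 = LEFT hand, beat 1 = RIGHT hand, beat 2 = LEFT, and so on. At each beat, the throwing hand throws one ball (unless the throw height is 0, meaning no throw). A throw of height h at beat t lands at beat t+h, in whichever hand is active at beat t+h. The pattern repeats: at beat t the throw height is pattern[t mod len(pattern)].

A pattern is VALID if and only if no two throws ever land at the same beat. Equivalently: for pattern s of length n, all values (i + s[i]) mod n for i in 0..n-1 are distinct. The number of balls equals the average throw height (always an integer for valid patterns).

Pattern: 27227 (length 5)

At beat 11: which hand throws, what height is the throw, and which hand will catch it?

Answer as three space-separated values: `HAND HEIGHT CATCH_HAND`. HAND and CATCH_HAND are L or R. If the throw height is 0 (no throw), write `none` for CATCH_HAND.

Beat 11: 11 mod 2 = 1, so hand = R
Throw height = pattern[11 mod 5] = pattern[1] = 7
Lands at beat 11+7=18, 18 mod 2 = 0, so catch hand = L

Answer: R 7 L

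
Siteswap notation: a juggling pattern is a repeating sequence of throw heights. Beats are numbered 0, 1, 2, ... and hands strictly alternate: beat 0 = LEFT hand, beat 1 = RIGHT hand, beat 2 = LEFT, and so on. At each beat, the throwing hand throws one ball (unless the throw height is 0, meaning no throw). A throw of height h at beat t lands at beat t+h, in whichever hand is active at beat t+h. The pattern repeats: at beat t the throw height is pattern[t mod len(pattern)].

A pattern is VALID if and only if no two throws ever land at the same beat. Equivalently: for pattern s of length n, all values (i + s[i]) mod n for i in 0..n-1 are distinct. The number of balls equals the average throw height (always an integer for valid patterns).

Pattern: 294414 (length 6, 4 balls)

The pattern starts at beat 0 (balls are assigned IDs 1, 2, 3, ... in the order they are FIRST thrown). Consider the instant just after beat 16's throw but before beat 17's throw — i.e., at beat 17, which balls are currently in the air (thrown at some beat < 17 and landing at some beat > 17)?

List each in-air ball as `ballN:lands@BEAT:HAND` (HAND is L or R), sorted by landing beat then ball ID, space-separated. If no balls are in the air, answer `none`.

Answer: ball1:lands@18:L ball2:lands@19:R ball4:lands@22:L

Derivation:
Beat 0 (L): throw ball1 h=2 -> lands@2:L; in-air after throw: [b1@2:L]
Beat 1 (R): throw ball2 h=9 -> lands@10:L; in-air after throw: [b1@2:L b2@10:L]
Beat 2 (L): throw ball1 h=4 -> lands@6:L; in-air after throw: [b1@6:L b2@10:L]
Beat 3 (R): throw ball3 h=4 -> lands@7:R; in-air after throw: [b1@6:L b3@7:R b2@10:L]
Beat 4 (L): throw ball4 h=1 -> lands@5:R; in-air after throw: [b4@5:R b1@6:L b3@7:R b2@10:L]
Beat 5 (R): throw ball4 h=4 -> lands@9:R; in-air after throw: [b1@6:L b3@7:R b4@9:R b2@10:L]
Beat 6 (L): throw ball1 h=2 -> lands@8:L; in-air after throw: [b3@7:R b1@8:L b4@9:R b2@10:L]
Beat 7 (R): throw ball3 h=9 -> lands@16:L; in-air after throw: [b1@8:L b4@9:R b2@10:L b3@16:L]
Beat 8 (L): throw ball1 h=4 -> lands@12:L; in-air after throw: [b4@9:R b2@10:L b1@12:L b3@16:L]
Beat 9 (R): throw ball4 h=4 -> lands@13:R; in-air after throw: [b2@10:L b1@12:L b4@13:R b3@16:L]
Beat 10 (L): throw ball2 h=1 -> lands@11:R; in-air after throw: [b2@11:R b1@12:L b4@13:R b3@16:L]
Beat 11 (R): throw ball2 h=4 -> lands@15:R; in-air after throw: [b1@12:L b4@13:R b2@15:R b3@16:L]
Beat 12 (L): throw ball1 h=2 -> lands@14:L; in-air after throw: [b4@13:R b1@14:L b2@15:R b3@16:L]
Beat 13 (R): throw ball4 h=9 -> lands@22:L; in-air after throw: [b1@14:L b2@15:R b3@16:L b4@22:L]
Beat 14 (L): throw ball1 h=4 -> lands@18:L; in-air after throw: [b2@15:R b3@16:L b1@18:L b4@22:L]
Beat 15 (R): throw ball2 h=4 -> lands@19:R; in-air after throw: [b3@16:L b1@18:L b2@19:R b4@22:L]
Beat 16 (L): throw ball3 h=1 -> lands@17:R; in-air after throw: [b3@17:R b1@18:L b2@19:R b4@22:L]
Beat 17 (R): throw ball3 h=4 -> lands@21:R; in-air after throw: [b1@18:L b2@19:R b3@21:R b4@22:L]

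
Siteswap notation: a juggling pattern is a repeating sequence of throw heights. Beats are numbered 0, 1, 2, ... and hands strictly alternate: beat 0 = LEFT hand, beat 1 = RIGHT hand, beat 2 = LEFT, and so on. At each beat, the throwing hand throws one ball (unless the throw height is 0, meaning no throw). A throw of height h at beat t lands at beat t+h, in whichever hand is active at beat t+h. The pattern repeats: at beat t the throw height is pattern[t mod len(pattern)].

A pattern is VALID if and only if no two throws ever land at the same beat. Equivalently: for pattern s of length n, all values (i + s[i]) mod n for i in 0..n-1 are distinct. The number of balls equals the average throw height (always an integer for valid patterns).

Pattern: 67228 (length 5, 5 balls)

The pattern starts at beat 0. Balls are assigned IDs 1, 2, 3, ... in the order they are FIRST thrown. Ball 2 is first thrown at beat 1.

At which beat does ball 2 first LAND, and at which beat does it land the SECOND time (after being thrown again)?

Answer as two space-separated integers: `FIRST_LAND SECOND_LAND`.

Answer: 8 10

Derivation:
Beat 0 (L): throw ball1 h=6 -> lands@6:L; in-air after throw: [b1@6:L]
Beat 1 (R): throw ball2 h=7 -> lands@8:L; in-air after throw: [b1@6:L b2@8:L]
Beat 2 (L): throw ball3 h=2 -> lands@4:L; in-air after throw: [b3@4:L b1@6:L b2@8:L]
Beat 3 (R): throw ball4 h=2 -> lands@5:R; in-air after throw: [b3@4:L b4@5:R b1@6:L b2@8:L]
Beat 4 (L): throw ball3 h=8 -> lands@12:L; in-air after throw: [b4@5:R b1@6:L b2@8:L b3@12:L]
Beat 5 (R): throw ball4 h=6 -> lands@11:R; in-air after throw: [b1@6:L b2@8:L b4@11:R b3@12:L]
Beat 6 (L): throw ball1 h=7 -> lands@13:R; in-air after throw: [b2@8:L b4@11:R b3@12:L b1@13:R]
Beat 7 (R): throw ball5 h=2 -> lands@9:R; in-air after throw: [b2@8:L b5@9:R b4@11:R b3@12:L b1@13:R]
Beat 8 (L): throw ball2 h=2 -> lands@10:L; in-air after throw: [b5@9:R b2@10:L b4@11:R b3@12:L b1@13:R]
Beat 9 (R): throw ball5 h=8 -> lands@17:R; in-air after throw: [b2@10:L b4@11:R b3@12:L b1@13:R b5@17:R]
Beat 10 (L): throw ball2 h=6 -> lands@16:L; in-air after throw: [b4@11:R b3@12:L b1@13:R b2@16:L b5@17:R]
Ball 2: thrown@1 h=7 -> first land @8; rethrown@8 h=2 -> second land @10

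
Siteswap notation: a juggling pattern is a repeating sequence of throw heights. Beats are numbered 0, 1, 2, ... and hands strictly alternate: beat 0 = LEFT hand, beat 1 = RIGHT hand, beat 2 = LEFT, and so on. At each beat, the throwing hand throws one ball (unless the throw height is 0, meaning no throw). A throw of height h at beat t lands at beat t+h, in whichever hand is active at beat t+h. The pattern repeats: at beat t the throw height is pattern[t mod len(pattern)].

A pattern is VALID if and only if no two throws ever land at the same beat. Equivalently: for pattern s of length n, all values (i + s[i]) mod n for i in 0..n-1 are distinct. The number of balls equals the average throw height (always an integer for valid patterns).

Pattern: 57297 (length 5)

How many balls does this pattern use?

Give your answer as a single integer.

Pattern = [5, 7, 2, 9, 7], length n = 5
  position 0: throw height = 5, running sum = 5
  position 1: throw height = 7, running sum = 12
  position 2: throw height = 2, running sum = 14
  position 3: throw height = 9, running sum = 23
  position 4: throw height = 7, running sum = 30
Total sum = 30; balls = sum / n = 30 / 5 = 6

Answer: 6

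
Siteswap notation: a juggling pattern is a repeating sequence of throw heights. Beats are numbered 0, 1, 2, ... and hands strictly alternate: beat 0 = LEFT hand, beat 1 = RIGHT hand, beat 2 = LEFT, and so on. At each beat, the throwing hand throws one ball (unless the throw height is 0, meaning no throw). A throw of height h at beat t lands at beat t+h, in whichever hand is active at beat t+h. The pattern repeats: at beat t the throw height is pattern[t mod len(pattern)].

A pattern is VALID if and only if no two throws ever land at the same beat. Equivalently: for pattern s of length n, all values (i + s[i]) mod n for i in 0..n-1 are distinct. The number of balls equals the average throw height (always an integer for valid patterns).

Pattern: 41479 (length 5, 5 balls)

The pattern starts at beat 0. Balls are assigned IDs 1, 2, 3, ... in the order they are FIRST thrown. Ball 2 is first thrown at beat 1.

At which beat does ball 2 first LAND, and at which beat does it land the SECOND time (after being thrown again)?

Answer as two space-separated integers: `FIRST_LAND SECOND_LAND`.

Beat 0 (L): throw ball1 h=4 -> lands@4:L; in-air after throw: [b1@4:L]
Beat 1 (R): throw ball2 h=1 -> lands@2:L; in-air after throw: [b2@2:L b1@4:L]
Beat 2 (L): throw ball2 h=4 -> lands@6:L; in-air after throw: [b1@4:L b2@6:L]
Beat 3 (R): throw ball3 h=7 -> lands@10:L; in-air after throw: [b1@4:L b2@6:L b3@10:L]
Beat 4 (L): throw ball1 h=9 -> lands@13:R; in-air after throw: [b2@6:L b3@10:L b1@13:R]
Beat 5 (R): throw ball4 h=4 -> lands@9:R; in-air after throw: [b2@6:L b4@9:R b3@10:L b1@13:R]
Beat 6 (L): throw ball2 h=1 -> lands@7:R; in-air after throw: [b2@7:R b4@9:R b3@10:L b1@13:R]
Ball 2: thrown@1 h=1 -> first land @2; rethrown@2 h=4 -> second land @6

Answer: 2 6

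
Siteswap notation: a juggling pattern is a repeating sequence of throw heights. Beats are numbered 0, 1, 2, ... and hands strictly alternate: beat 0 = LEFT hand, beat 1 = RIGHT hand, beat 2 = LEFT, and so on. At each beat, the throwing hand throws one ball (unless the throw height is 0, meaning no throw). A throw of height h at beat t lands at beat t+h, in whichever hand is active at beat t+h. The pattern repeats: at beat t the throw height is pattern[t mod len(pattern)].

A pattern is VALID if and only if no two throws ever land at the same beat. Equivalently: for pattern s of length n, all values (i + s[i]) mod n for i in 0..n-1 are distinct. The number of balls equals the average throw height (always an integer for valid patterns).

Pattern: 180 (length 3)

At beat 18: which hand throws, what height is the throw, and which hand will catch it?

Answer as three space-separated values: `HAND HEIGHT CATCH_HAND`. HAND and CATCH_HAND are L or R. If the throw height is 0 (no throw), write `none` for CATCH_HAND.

Beat 18: 18 mod 2 = 0, so hand = L
Throw height = pattern[18 mod 3] = pattern[0] = 1
Lands at beat 18+1=19, 19 mod 2 = 1, so catch hand = R

Answer: L 1 R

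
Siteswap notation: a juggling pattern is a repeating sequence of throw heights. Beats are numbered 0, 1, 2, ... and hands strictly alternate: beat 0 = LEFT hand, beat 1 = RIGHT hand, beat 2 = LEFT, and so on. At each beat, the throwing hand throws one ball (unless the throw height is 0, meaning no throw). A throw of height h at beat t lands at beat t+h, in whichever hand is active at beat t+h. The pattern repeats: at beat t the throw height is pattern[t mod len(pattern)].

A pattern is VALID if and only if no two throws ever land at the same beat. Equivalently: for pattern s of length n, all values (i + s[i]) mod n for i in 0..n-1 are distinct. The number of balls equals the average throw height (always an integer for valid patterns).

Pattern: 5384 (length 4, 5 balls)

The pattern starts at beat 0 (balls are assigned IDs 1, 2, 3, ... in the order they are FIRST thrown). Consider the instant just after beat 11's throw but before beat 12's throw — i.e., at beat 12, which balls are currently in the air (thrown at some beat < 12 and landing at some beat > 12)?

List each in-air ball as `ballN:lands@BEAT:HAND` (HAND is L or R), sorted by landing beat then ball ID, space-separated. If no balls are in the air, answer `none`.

Answer: ball1:lands@13:R ball5:lands@14:L ball4:lands@15:R ball3:lands@18:L

Derivation:
Beat 0 (L): throw ball1 h=5 -> lands@5:R; in-air after throw: [b1@5:R]
Beat 1 (R): throw ball2 h=3 -> lands@4:L; in-air after throw: [b2@4:L b1@5:R]
Beat 2 (L): throw ball3 h=8 -> lands@10:L; in-air after throw: [b2@4:L b1@5:R b3@10:L]
Beat 3 (R): throw ball4 h=4 -> lands@7:R; in-air after throw: [b2@4:L b1@5:R b4@7:R b3@10:L]
Beat 4 (L): throw ball2 h=5 -> lands@9:R; in-air after throw: [b1@5:R b4@7:R b2@9:R b3@10:L]
Beat 5 (R): throw ball1 h=3 -> lands@8:L; in-air after throw: [b4@7:R b1@8:L b2@9:R b3@10:L]
Beat 6 (L): throw ball5 h=8 -> lands@14:L; in-air after throw: [b4@7:R b1@8:L b2@9:R b3@10:L b5@14:L]
Beat 7 (R): throw ball4 h=4 -> lands@11:R; in-air after throw: [b1@8:L b2@9:R b3@10:L b4@11:R b5@14:L]
Beat 8 (L): throw ball1 h=5 -> lands@13:R; in-air after throw: [b2@9:R b3@10:L b4@11:R b1@13:R b5@14:L]
Beat 9 (R): throw ball2 h=3 -> lands@12:L; in-air after throw: [b3@10:L b4@11:R b2@12:L b1@13:R b5@14:L]
Beat 10 (L): throw ball3 h=8 -> lands@18:L; in-air after throw: [b4@11:R b2@12:L b1@13:R b5@14:L b3@18:L]
Beat 11 (R): throw ball4 h=4 -> lands@15:R; in-air after throw: [b2@12:L b1@13:R b5@14:L b4@15:R b3@18:L]
Beat 12 (L): throw ball2 h=5 -> lands@17:R; in-air after throw: [b1@13:R b5@14:L b4@15:R b2@17:R b3@18:L]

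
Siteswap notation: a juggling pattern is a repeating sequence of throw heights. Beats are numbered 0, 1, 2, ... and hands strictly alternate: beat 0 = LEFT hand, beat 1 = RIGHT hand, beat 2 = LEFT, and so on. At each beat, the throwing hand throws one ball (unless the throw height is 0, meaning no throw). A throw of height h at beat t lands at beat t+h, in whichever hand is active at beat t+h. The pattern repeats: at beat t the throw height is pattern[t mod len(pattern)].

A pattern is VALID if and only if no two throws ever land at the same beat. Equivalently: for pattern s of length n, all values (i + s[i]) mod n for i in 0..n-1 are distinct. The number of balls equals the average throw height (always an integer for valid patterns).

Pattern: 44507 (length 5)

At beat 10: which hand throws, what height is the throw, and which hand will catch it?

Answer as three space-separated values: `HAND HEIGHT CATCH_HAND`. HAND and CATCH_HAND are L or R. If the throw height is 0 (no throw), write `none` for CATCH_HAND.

Beat 10: 10 mod 2 = 0, so hand = L
Throw height = pattern[10 mod 5] = pattern[0] = 4
Lands at beat 10+4=14, 14 mod 2 = 0, so catch hand = L

Answer: L 4 L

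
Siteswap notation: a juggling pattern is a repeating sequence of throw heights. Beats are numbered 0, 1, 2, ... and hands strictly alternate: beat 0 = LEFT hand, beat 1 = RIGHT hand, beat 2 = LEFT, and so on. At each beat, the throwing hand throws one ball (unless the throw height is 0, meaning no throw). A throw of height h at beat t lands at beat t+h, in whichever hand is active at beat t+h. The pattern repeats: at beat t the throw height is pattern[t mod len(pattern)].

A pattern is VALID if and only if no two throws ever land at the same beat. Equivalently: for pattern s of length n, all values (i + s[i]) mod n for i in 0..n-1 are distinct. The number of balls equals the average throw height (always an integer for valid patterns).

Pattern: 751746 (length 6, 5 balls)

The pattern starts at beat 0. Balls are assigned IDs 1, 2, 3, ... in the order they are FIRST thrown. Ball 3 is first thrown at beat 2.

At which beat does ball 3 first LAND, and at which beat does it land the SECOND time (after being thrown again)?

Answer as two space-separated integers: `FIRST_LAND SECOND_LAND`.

Answer: 3 10

Derivation:
Beat 0 (L): throw ball1 h=7 -> lands@7:R; in-air after throw: [b1@7:R]
Beat 1 (R): throw ball2 h=5 -> lands@6:L; in-air after throw: [b2@6:L b1@7:R]
Beat 2 (L): throw ball3 h=1 -> lands@3:R; in-air after throw: [b3@3:R b2@6:L b1@7:R]
Beat 3 (R): throw ball3 h=7 -> lands@10:L; in-air after throw: [b2@6:L b1@7:R b3@10:L]
Beat 4 (L): throw ball4 h=4 -> lands@8:L; in-air after throw: [b2@6:L b1@7:R b4@8:L b3@10:L]
Beat 5 (R): throw ball5 h=6 -> lands@11:R; in-air after throw: [b2@6:L b1@7:R b4@8:L b3@10:L b5@11:R]
Beat 6 (L): throw ball2 h=7 -> lands@13:R; in-air after throw: [b1@7:R b4@8:L b3@10:L b5@11:R b2@13:R]
Beat 7 (R): throw ball1 h=5 -> lands@12:L; in-air after throw: [b4@8:L b3@10:L b5@11:R b1@12:L b2@13:R]
Beat 8 (L): throw ball4 h=1 -> lands@9:R; in-air after throw: [b4@9:R b3@10:L b5@11:R b1@12:L b2@13:R]
Beat 9 (R): throw ball4 h=7 -> lands@16:L; in-air after throw: [b3@10:L b5@11:R b1@12:L b2@13:R b4@16:L]
Beat 10 (L): throw ball3 h=4 -> lands@14:L; in-air after throw: [b5@11:R b1@12:L b2@13:R b3@14:L b4@16:L]
Ball 3: thrown@2 h=1 -> first land @3; rethrown@3 h=7 -> second land @10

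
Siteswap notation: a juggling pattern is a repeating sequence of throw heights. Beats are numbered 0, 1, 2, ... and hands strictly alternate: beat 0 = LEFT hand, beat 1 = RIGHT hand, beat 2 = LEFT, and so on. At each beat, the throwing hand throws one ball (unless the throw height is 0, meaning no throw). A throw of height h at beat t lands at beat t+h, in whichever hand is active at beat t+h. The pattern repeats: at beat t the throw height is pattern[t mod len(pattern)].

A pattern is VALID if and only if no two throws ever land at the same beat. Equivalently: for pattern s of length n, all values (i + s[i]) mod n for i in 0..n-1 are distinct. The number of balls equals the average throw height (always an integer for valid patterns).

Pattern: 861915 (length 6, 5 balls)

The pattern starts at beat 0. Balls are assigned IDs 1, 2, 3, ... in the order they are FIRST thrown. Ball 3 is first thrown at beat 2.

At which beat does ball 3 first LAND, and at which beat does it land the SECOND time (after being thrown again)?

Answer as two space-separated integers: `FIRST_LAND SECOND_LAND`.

Answer: 3 12

Derivation:
Beat 0 (L): throw ball1 h=8 -> lands@8:L; in-air after throw: [b1@8:L]
Beat 1 (R): throw ball2 h=6 -> lands@7:R; in-air after throw: [b2@7:R b1@8:L]
Beat 2 (L): throw ball3 h=1 -> lands@3:R; in-air after throw: [b3@3:R b2@7:R b1@8:L]
Beat 3 (R): throw ball3 h=9 -> lands@12:L; in-air after throw: [b2@7:R b1@8:L b3@12:L]
Beat 4 (L): throw ball4 h=1 -> lands@5:R; in-air after throw: [b4@5:R b2@7:R b1@8:L b3@12:L]
Beat 5 (R): throw ball4 h=5 -> lands@10:L; in-air after throw: [b2@7:R b1@8:L b4@10:L b3@12:L]
Beat 6 (L): throw ball5 h=8 -> lands@14:L; in-air after throw: [b2@7:R b1@8:L b4@10:L b3@12:L b5@14:L]
Beat 7 (R): throw ball2 h=6 -> lands@13:R; in-air after throw: [b1@8:L b4@10:L b3@12:L b2@13:R b5@14:L]
Beat 8 (L): throw ball1 h=1 -> lands@9:R; in-air after throw: [b1@9:R b4@10:L b3@12:L b2@13:R b5@14:L]
Beat 9 (R): throw ball1 h=9 -> lands@18:L; in-air after throw: [b4@10:L b3@12:L b2@13:R b5@14:L b1@18:L]
Beat 10 (L): throw ball4 h=1 -> lands@11:R; in-air after throw: [b4@11:R b3@12:L b2@13:R b5@14:L b1@18:L]
Beat 11 (R): throw ball4 h=5 -> lands@16:L; in-air after throw: [b3@12:L b2@13:R b5@14:L b4@16:L b1@18:L]
Beat 12 (L): throw ball3 h=8 -> lands@20:L; in-air after throw: [b2@13:R b5@14:L b4@16:L b1@18:L b3@20:L]
Ball 3: thrown@2 h=1 -> first land @3; rethrown@3 h=9 -> second land @12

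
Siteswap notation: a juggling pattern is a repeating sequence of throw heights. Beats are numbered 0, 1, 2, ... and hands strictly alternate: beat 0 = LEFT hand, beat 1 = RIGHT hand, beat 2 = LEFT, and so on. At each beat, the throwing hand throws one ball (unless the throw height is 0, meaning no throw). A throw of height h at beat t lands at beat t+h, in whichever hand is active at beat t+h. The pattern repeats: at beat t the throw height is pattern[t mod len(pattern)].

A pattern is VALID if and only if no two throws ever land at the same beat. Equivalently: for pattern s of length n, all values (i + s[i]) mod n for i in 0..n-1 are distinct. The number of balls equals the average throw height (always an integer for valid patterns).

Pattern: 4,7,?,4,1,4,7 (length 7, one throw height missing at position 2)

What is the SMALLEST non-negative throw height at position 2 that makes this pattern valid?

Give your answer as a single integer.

i=0: (0 + 4) mod 7 = 4
i=1: (1 + 7) mod 7 = 1
i=2: s[i]=? (unknown)
i=3: (3 + 4) mod 7 = 0
i=4: (4 + 1) mod 7 = 5
i=5: (5 + 4) mod 7 = 2
i=6: (6 + 7) mod 7 = 6
Known residues: [0, 1, 2, 4, 5, 6]; need a permutation of 0..6, so missing residue r = 3
Need (2 + s) mod 7 = 3; smallest s = (3 - 2) mod 7 = 1

Answer: 1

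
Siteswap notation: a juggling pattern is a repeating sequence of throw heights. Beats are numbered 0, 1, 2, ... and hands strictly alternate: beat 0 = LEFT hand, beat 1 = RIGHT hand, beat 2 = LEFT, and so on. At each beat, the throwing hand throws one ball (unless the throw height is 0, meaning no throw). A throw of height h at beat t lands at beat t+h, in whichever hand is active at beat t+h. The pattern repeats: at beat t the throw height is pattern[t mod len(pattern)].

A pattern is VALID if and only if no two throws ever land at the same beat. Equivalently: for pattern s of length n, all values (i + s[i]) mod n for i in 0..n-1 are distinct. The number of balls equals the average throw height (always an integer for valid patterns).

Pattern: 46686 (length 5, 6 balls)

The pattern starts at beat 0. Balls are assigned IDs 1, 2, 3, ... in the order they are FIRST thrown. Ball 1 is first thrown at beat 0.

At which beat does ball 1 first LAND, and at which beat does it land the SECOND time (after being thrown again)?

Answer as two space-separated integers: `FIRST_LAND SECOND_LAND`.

Beat 0 (L): throw ball1 h=4 -> lands@4:L; in-air after throw: [b1@4:L]
Beat 1 (R): throw ball2 h=6 -> lands@7:R; in-air after throw: [b1@4:L b2@7:R]
Beat 2 (L): throw ball3 h=6 -> lands@8:L; in-air after throw: [b1@4:L b2@7:R b3@8:L]
Beat 3 (R): throw ball4 h=8 -> lands@11:R; in-air after throw: [b1@4:L b2@7:R b3@8:L b4@11:R]
Beat 4 (L): throw ball1 h=6 -> lands@10:L; in-air after throw: [b2@7:R b3@8:L b1@10:L b4@11:R]
Beat 5 (R): throw ball5 h=4 -> lands@9:R; in-air after throw: [b2@7:R b3@8:L b5@9:R b1@10:L b4@11:R]
Beat 6 (L): throw ball6 h=6 -> lands@12:L; in-air after throw: [b2@7:R b3@8:L b5@9:R b1@10:L b4@11:R b6@12:L]
Beat 7 (R): throw ball2 h=6 -> lands@13:R; in-air after throw: [b3@8:L b5@9:R b1@10:L b4@11:R b6@12:L b2@13:R]
Beat 8 (L): throw ball3 h=8 -> lands@16:L; in-air after throw: [b5@9:R b1@10:L b4@11:R b6@12:L b2@13:R b3@16:L]
Beat 9 (R): throw ball5 h=6 -> lands@15:R; in-air after throw: [b1@10:L b4@11:R b6@12:L b2@13:R b5@15:R b3@16:L]
Beat 10 (L): throw ball1 h=4 -> lands@14:L; in-air after throw: [b4@11:R b6@12:L b2@13:R b1@14:L b5@15:R b3@16:L]
Ball 1: thrown@0 h=4 -> first land @4; rethrown@4 h=6 -> second land @10

Answer: 4 10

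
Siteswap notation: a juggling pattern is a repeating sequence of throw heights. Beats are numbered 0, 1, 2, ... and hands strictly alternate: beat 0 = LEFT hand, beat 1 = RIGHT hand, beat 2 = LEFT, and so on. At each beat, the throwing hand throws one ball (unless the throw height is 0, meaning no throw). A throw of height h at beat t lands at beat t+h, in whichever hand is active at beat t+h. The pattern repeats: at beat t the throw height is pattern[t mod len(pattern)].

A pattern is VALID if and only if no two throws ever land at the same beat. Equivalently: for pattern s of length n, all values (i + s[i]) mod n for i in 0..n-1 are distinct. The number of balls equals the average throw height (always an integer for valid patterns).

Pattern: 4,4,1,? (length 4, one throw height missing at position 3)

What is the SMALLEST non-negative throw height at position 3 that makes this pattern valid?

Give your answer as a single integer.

i=0: (0 + 4) mod 4 = 0
i=1: (1 + 4) mod 4 = 1
i=2: (2 + 1) mod 4 = 3
i=3: s[i]=? (unknown)
Known residues: [0, 1, 3]; need a permutation of 0..3, so missing residue r = 2
Need (3 + s) mod 4 = 2; smallest s = (2 - 3) mod 4 = 3

Answer: 3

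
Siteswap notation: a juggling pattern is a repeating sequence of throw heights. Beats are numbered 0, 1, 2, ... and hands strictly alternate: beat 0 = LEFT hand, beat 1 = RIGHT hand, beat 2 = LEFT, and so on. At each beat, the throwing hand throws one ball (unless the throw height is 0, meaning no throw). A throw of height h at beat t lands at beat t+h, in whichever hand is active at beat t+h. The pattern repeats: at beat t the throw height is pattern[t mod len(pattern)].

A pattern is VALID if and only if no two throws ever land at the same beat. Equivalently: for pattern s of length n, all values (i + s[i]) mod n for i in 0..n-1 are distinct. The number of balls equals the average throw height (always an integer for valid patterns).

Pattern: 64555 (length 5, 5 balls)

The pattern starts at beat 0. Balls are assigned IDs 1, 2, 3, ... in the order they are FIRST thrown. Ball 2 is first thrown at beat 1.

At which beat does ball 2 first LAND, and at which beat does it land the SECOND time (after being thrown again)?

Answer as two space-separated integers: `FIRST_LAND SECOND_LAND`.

Beat 0 (L): throw ball1 h=6 -> lands@6:L; in-air after throw: [b1@6:L]
Beat 1 (R): throw ball2 h=4 -> lands@5:R; in-air after throw: [b2@5:R b1@6:L]
Beat 2 (L): throw ball3 h=5 -> lands@7:R; in-air after throw: [b2@5:R b1@6:L b3@7:R]
Beat 3 (R): throw ball4 h=5 -> lands@8:L; in-air after throw: [b2@5:R b1@6:L b3@7:R b4@8:L]
Beat 4 (L): throw ball5 h=5 -> lands@9:R; in-air after throw: [b2@5:R b1@6:L b3@7:R b4@8:L b5@9:R]
Beat 5 (R): throw ball2 h=6 -> lands@11:R; in-air after throw: [b1@6:L b3@7:R b4@8:L b5@9:R b2@11:R]
Beat 6 (L): throw ball1 h=4 -> lands@10:L; in-air after throw: [b3@7:R b4@8:L b5@9:R b1@10:L b2@11:R]
Beat 7 (R): throw ball3 h=5 -> lands@12:L; in-air after throw: [b4@8:L b5@9:R b1@10:L b2@11:R b3@12:L]
Beat 8 (L): throw ball4 h=5 -> lands@13:R; in-air after throw: [b5@9:R b1@10:L b2@11:R b3@12:L b4@13:R]
Beat 9 (R): throw ball5 h=5 -> lands@14:L; in-air after throw: [b1@10:L b2@11:R b3@12:L b4@13:R b5@14:L]
Beat 10 (L): throw ball1 h=6 -> lands@16:L; in-air after throw: [b2@11:R b3@12:L b4@13:R b5@14:L b1@16:L]
Beat 11 (R): throw ball2 h=4 -> lands@15:R; in-air after throw: [b3@12:L b4@13:R b5@14:L b2@15:R b1@16:L]
Ball 2: thrown@1 h=4 -> first land @5; rethrown@5 h=6 -> second land @11

Answer: 5 11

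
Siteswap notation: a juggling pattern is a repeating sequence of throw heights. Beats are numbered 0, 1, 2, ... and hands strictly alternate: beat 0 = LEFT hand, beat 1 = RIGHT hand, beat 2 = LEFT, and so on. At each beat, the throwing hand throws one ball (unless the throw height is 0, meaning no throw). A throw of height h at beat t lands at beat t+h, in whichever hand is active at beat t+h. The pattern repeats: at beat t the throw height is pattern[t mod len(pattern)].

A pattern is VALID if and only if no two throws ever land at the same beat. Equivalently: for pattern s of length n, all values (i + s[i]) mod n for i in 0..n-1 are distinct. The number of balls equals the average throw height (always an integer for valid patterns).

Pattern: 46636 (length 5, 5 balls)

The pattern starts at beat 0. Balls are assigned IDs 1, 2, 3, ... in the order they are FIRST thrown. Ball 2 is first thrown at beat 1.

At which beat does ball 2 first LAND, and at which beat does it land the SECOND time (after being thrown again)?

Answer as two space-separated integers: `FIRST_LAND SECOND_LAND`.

Beat 0 (L): throw ball1 h=4 -> lands@4:L; in-air after throw: [b1@4:L]
Beat 1 (R): throw ball2 h=6 -> lands@7:R; in-air after throw: [b1@4:L b2@7:R]
Beat 2 (L): throw ball3 h=6 -> lands@8:L; in-air after throw: [b1@4:L b2@7:R b3@8:L]
Beat 3 (R): throw ball4 h=3 -> lands@6:L; in-air after throw: [b1@4:L b4@6:L b2@7:R b3@8:L]
Beat 4 (L): throw ball1 h=6 -> lands@10:L; in-air after throw: [b4@6:L b2@7:R b3@8:L b1@10:L]
Beat 5 (R): throw ball5 h=4 -> lands@9:R; in-air after throw: [b4@6:L b2@7:R b3@8:L b5@9:R b1@10:L]
Beat 6 (L): throw ball4 h=6 -> lands@12:L; in-air after throw: [b2@7:R b3@8:L b5@9:R b1@10:L b4@12:L]
Beat 7 (R): throw ball2 h=6 -> lands@13:R; in-air after throw: [b3@8:L b5@9:R b1@10:L b4@12:L b2@13:R]
Beat 8 (L): throw ball3 h=3 -> lands@11:R; in-air after throw: [b5@9:R b1@10:L b3@11:R b4@12:L b2@13:R]
Beat 9 (R): throw ball5 h=6 -> lands@15:R; in-air after throw: [b1@10:L b3@11:R b4@12:L b2@13:R b5@15:R]
Beat 10 (L): throw ball1 h=4 -> lands@14:L; in-air after throw: [b3@11:R b4@12:L b2@13:R b1@14:L b5@15:R]
Beat 11 (R): throw ball3 h=6 -> lands@17:R; in-air after throw: [b4@12:L b2@13:R b1@14:L b5@15:R b3@17:R]
Beat 12 (L): throw ball4 h=6 -> lands@18:L; in-air after throw: [b2@13:R b1@14:L b5@15:R b3@17:R b4@18:L]
Beat 13 (R): throw ball2 h=3 -> lands@16:L; in-air after throw: [b1@14:L b5@15:R b2@16:L b3@17:R b4@18:L]
Ball 2: thrown@1 h=6 -> first land @7; rethrown@7 h=6 -> second land @13

Answer: 7 13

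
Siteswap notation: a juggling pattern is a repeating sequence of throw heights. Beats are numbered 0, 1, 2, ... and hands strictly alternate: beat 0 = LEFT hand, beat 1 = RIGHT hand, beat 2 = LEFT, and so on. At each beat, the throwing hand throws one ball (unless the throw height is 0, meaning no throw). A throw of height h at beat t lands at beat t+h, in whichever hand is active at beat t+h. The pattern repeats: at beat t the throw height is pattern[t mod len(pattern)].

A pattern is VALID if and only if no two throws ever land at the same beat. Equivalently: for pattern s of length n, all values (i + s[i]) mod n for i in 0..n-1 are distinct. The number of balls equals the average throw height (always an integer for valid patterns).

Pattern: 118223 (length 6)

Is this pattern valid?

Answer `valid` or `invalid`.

i=0: (i + s[i]) mod n = (0 + 1) mod 6 = 1
i=1: (i + s[i]) mod n = (1 + 1) mod 6 = 2
i=2: (i + s[i]) mod n = (2 + 8) mod 6 = 4
i=3: (i + s[i]) mod n = (3 + 2) mod 6 = 5
i=4: (i + s[i]) mod n = (4 + 2) mod 6 = 0
i=5: (i + s[i]) mod n = (5 + 3) mod 6 = 2
Residues: [1, 2, 4, 5, 0, 2], distinct: False

Answer: invalid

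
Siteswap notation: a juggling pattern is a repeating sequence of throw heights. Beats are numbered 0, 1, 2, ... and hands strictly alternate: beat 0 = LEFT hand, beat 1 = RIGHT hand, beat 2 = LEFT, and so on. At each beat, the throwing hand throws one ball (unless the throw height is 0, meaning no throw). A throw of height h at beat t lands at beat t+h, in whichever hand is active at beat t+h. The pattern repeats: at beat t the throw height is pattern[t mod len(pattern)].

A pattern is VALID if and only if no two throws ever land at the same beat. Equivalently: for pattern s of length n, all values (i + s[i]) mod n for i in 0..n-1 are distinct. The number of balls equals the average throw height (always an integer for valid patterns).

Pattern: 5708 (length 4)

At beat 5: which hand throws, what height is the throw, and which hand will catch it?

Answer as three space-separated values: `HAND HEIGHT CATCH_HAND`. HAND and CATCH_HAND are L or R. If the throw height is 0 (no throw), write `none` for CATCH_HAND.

Beat 5: 5 mod 2 = 1, so hand = R
Throw height = pattern[5 mod 4] = pattern[1] = 7
Lands at beat 5+7=12, 12 mod 2 = 0, so catch hand = L

Answer: R 7 L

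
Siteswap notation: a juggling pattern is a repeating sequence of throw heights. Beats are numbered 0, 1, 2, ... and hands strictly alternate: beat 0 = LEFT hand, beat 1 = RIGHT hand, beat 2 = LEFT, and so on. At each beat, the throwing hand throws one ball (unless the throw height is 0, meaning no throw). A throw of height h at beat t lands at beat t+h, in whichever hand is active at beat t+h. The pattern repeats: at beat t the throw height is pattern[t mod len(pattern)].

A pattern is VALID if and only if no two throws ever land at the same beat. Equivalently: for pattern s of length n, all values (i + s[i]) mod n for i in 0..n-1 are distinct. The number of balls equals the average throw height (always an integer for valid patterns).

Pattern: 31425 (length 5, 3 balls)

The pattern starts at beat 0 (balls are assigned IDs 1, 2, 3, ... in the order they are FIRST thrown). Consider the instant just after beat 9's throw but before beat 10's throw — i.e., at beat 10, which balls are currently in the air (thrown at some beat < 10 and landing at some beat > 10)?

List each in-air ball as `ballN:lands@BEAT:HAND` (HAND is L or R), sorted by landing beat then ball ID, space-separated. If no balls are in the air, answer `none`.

Answer: ball2:lands@11:R ball3:lands@14:L

Derivation:
Beat 0 (L): throw ball1 h=3 -> lands@3:R; in-air after throw: [b1@3:R]
Beat 1 (R): throw ball2 h=1 -> lands@2:L; in-air after throw: [b2@2:L b1@3:R]
Beat 2 (L): throw ball2 h=4 -> lands@6:L; in-air after throw: [b1@3:R b2@6:L]
Beat 3 (R): throw ball1 h=2 -> lands@5:R; in-air after throw: [b1@5:R b2@6:L]
Beat 4 (L): throw ball3 h=5 -> lands@9:R; in-air after throw: [b1@5:R b2@6:L b3@9:R]
Beat 5 (R): throw ball1 h=3 -> lands@8:L; in-air after throw: [b2@6:L b1@8:L b3@9:R]
Beat 6 (L): throw ball2 h=1 -> lands@7:R; in-air after throw: [b2@7:R b1@8:L b3@9:R]
Beat 7 (R): throw ball2 h=4 -> lands@11:R; in-air after throw: [b1@8:L b3@9:R b2@11:R]
Beat 8 (L): throw ball1 h=2 -> lands@10:L; in-air after throw: [b3@9:R b1@10:L b2@11:R]
Beat 9 (R): throw ball3 h=5 -> lands@14:L; in-air after throw: [b1@10:L b2@11:R b3@14:L]
Beat 10 (L): throw ball1 h=3 -> lands@13:R; in-air after throw: [b2@11:R b1@13:R b3@14:L]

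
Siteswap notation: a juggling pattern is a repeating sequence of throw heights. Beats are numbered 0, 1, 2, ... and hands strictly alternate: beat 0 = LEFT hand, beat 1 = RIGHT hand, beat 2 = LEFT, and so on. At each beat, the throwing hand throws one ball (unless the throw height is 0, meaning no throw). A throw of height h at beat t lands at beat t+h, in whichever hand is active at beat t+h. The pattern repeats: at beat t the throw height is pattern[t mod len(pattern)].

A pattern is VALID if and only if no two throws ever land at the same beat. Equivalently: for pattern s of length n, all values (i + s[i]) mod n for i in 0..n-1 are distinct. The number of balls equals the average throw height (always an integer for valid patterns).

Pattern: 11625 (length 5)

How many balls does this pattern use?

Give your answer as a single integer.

Answer: 3

Derivation:
Pattern = [1, 1, 6, 2, 5], length n = 5
  position 0: throw height = 1, running sum = 1
  position 1: throw height = 1, running sum = 2
  position 2: throw height = 6, running sum = 8
  position 3: throw height = 2, running sum = 10
  position 4: throw height = 5, running sum = 15
Total sum = 15; balls = sum / n = 15 / 5 = 3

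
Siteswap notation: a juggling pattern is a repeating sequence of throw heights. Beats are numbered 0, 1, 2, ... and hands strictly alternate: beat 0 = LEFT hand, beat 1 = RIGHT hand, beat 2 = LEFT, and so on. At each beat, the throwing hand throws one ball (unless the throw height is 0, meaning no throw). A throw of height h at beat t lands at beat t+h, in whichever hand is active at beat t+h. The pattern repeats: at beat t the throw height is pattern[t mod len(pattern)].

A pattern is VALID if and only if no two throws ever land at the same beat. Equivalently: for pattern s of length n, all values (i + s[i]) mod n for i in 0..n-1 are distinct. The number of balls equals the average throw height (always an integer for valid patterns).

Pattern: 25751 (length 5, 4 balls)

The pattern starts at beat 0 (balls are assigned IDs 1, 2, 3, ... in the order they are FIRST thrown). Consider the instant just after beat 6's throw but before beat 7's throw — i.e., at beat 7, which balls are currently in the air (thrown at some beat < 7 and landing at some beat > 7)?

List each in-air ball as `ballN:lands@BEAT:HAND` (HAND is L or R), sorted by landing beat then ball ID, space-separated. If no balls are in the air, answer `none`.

Beat 0 (L): throw ball1 h=2 -> lands@2:L; in-air after throw: [b1@2:L]
Beat 1 (R): throw ball2 h=5 -> lands@6:L; in-air after throw: [b1@2:L b2@6:L]
Beat 2 (L): throw ball1 h=7 -> lands@9:R; in-air after throw: [b2@6:L b1@9:R]
Beat 3 (R): throw ball3 h=5 -> lands@8:L; in-air after throw: [b2@6:L b3@8:L b1@9:R]
Beat 4 (L): throw ball4 h=1 -> lands@5:R; in-air after throw: [b4@5:R b2@6:L b3@8:L b1@9:R]
Beat 5 (R): throw ball4 h=2 -> lands@7:R; in-air after throw: [b2@6:L b4@7:R b3@8:L b1@9:R]
Beat 6 (L): throw ball2 h=5 -> lands@11:R; in-air after throw: [b4@7:R b3@8:L b1@9:R b2@11:R]
Beat 7 (R): throw ball4 h=7 -> lands@14:L; in-air after throw: [b3@8:L b1@9:R b2@11:R b4@14:L]

Answer: ball3:lands@8:L ball1:lands@9:R ball2:lands@11:R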